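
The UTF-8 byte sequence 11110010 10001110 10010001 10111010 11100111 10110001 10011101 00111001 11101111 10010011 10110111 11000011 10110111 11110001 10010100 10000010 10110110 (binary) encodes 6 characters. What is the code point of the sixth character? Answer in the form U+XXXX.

U+540B6

Offset 0: leading byte 0xF2 = 11110010 → 4-byte char #1 = F2 8E 91 BA.
Offset 4: leading byte 0xE7 = 11100111 → 3-byte char #2 = E7 B1 9D.
Offset 7: leading byte 0x39 = 00111001 → 1-byte char #3 = 39.
Offset 8: leading byte 0xEF = 11101111 → 3-byte char #4 = EF 93 B7.
Offset 11: leading byte 0xC3 = 11000011 → 2-byte char #5 = C3 B7.
Offset 13: leading byte 0xF1 = 11110001 → 4-byte char #6 = F1 94 82 B6.
Leading byte 0xF1 = 11110001 matches 11110xxx → 4-byte sequence.
Byte 1: 0xF1 = 11110001, payload 001 (3 bits).
Byte 2: 0x94 = 10010100 (10xxxxxx ✓), payload 010100.
Byte 3: 0x82 = 10000010 (10xxxxxx ✓), payload 000010.
Byte 4: 0xB6 = 10110110 (10xxxxxx ✓), payload 110110.
Concatenate: 001010100000010110110 = 0x540B6 (21 bits → U+540B6).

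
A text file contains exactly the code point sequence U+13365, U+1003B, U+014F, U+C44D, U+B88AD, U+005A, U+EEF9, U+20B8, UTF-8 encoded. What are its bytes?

F0 93 8D A5 F0 90 80 BB C5 8F EC 91 8D F2 B8 A2 AD 5A EE BB B9 E2 82 B8

U+13365: 4-byte form → F0 93 8D A5.
U+1003B: 4-byte form → F0 90 80 BB.
U+014F: 2-byte form → C5 8F.
U+C44D: 3-byte form → EC 91 8D.
U+B88AD: 4-byte form → F2 B8 A2 AD.
U+005A: 1-byte form → 5A.
U+EEF9: 3-byte form → EE BB B9.
U+20B8: 3-byte form → E2 82 B8.
Concatenated (24 bytes): F0 93 8D A5 F0 90 80 BB C5 8F EC 91 8D F2 B8 A2 AD 5A EE BB B9 E2 82 B8.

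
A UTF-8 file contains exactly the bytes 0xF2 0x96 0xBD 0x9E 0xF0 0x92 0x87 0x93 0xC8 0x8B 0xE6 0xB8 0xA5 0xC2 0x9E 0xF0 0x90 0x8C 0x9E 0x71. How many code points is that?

7

Byte at offset 0: 0xF2 = 11110010 → 4-byte char (#1). Advance 4.
Byte at offset 4: 0xF0 = 11110000 → 4-byte char (#2). Advance 4.
Byte at offset 8: 0xC8 = 11001000 → 2-byte char (#3). Advance 2.
Byte at offset 10: 0xE6 = 11100110 → 3-byte char (#4). Advance 3.
Byte at offset 13: 0xC2 = 11000010 → 2-byte char (#5). Advance 2.
Byte at offset 15: 0xF0 = 11110000 → 4-byte char (#6). Advance 4.
Byte at offset 19: 0x71 = 01110001 → 1-byte char (#7). Advance 1.
Reached end at offset 20 after 7 code points.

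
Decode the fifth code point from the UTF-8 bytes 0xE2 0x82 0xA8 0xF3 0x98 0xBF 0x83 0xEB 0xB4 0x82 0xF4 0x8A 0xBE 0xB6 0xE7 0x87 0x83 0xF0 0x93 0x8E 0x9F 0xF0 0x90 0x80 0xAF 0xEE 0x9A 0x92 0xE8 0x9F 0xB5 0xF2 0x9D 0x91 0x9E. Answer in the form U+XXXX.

U+71C3

Offset 0: leading byte 0xE2 = 11100010 → 3-byte char #1 = E2 82 A8.
Offset 3: leading byte 0xF3 = 11110011 → 4-byte char #2 = F3 98 BF 83.
Offset 7: leading byte 0xEB = 11101011 → 3-byte char #3 = EB B4 82.
Offset 10: leading byte 0xF4 = 11110100 → 4-byte char #4 = F4 8A BE B6.
Offset 14: leading byte 0xE7 = 11100111 → 3-byte char #5 = E7 87 83.
Leading byte 0xE7 = 11100111 matches 1110xxxx → 3-byte sequence.
Byte 1: 0xE7 = 11100111, payload 0111 (4 bits).
Byte 2: 0x87 = 10000111 (10xxxxxx ✓), payload 000111.
Byte 3: 0x83 = 10000011 (10xxxxxx ✓), payload 000011.
Concatenate: 0111000111000011 = 0x71C3 (16 bits → U+71C3).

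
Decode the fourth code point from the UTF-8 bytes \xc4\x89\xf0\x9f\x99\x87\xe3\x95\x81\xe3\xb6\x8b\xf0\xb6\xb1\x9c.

U+3D8B

Offset 0: leading byte 0xC4 = 11000100 → 2-byte char #1 = C4 89.
Offset 2: leading byte 0xF0 = 11110000 → 4-byte char #2 = F0 9F 99 87.
Offset 6: leading byte 0xE3 = 11100011 → 3-byte char #3 = E3 95 81.
Offset 9: leading byte 0xE3 = 11100011 → 3-byte char #4 = E3 B6 8B.
Leading byte 0xE3 = 11100011 matches 1110xxxx → 3-byte sequence.
Byte 1: 0xE3 = 11100011, payload 0011 (4 bits).
Byte 2: 0xB6 = 10110110 (10xxxxxx ✓), payload 110110.
Byte 3: 0x8B = 10001011 (10xxxxxx ✓), payload 001011.
Concatenate: 0011110110001011 = 0x3D8B (16 bits → U+3D8B).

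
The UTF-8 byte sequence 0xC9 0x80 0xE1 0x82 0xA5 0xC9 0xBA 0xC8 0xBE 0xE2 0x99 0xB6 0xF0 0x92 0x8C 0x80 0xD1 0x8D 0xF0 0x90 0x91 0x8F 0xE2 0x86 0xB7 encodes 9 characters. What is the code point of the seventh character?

U+044D

Offset 0: leading byte 0xC9 = 11001001 → 2-byte char #1 = C9 80.
Offset 2: leading byte 0xE1 = 11100001 → 3-byte char #2 = E1 82 A5.
Offset 5: leading byte 0xC9 = 11001001 → 2-byte char #3 = C9 BA.
Offset 7: leading byte 0xC8 = 11001000 → 2-byte char #4 = C8 BE.
Offset 9: leading byte 0xE2 = 11100010 → 3-byte char #5 = E2 99 B6.
Offset 12: leading byte 0xF0 = 11110000 → 4-byte char #6 = F0 92 8C 80.
Offset 16: leading byte 0xD1 = 11010001 → 2-byte char #7 = D1 8D.
Leading byte 0xD1 = 11010001 matches 110xxxxx → 2-byte sequence.
Byte 1: 0xD1 = 11010001, payload 10001 (5 bits).
Byte 2: 0x8D = 10001101 (10xxxxxx ✓), payload 001101.
Concatenate: 10001001101 = 0x44D (11 bits → U+044D).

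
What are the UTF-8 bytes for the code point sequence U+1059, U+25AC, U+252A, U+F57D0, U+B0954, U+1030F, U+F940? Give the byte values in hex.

E1 81 99 E2 96 AC E2 94 AA F3 B5 9F 90 F2 B0 A5 94 F0 90 8C 8F EF A5 80

U+1059: 3-byte form → E1 81 99.
U+25AC: 3-byte form → E2 96 AC.
U+252A: 3-byte form → E2 94 AA.
U+F57D0: 4-byte form → F3 B5 9F 90.
U+B0954: 4-byte form → F2 B0 A5 94.
U+1030F: 4-byte form → F0 90 8C 8F.
U+F940: 3-byte form → EF A5 80.
Concatenated (24 bytes): E1 81 99 E2 96 AC E2 94 AA F3 B5 9F 90 F2 B0 A5 94 F0 90 8C 8F EF A5 80.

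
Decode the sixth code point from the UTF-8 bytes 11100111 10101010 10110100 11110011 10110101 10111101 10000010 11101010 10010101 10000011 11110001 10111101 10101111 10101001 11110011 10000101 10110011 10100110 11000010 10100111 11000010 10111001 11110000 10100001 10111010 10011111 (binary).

Offset 0: leading byte 0xE7 = 11100111 → 3-byte char #1 = E7 AA B4.
Offset 3: leading byte 0xF3 = 11110011 → 4-byte char #2 = F3 B5 BD 82.
Offset 7: leading byte 0xEA = 11101010 → 3-byte char #3 = EA 95 83.
Offset 10: leading byte 0xF1 = 11110001 → 4-byte char #4 = F1 BD AF A9.
Offset 14: leading byte 0xF3 = 11110011 → 4-byte char #5 = F3 85 B3 A6.
Offset 18: leading byte 0xC2 = 11000010 → 2-byte char #6 = C2 A7.
Leading byte 0xC2 = 11000010 matches 110xxxxx → 2-byte sequence.
Byte 1: 0xC2 = 11000010, payload 00010 (5 bits).
Byte 2: 0xA7 = 10100111 (10xxxxxx ✓), payload 100111.
Concatenate: 00010100111 = 0xA7 (11 bits → U+00A7).

U+00A7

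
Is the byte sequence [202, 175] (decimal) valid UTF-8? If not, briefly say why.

valid

Leading byte 0xCA = 11001010 → 2-byte form.
Continuation bytes 0xAF=10101111 all match 10xxxxxx.
Decoded value 0x2AF is ≥ 0x80 (shortest form) and not a surrogate.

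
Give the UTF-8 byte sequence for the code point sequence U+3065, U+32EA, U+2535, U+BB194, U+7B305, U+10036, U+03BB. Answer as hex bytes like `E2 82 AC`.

U+3065: 3-byte form → E3 81 A5.
U+32EA: 3-byte form → E3 8B AA.
U+2535: 3-byte form → E2 94 B5.
U+BB194: 4-byte form → F2 BB 86 94.
U+7B305: 4-byte form → F1 BB 8C 85.
U+10036: 4-byte form → F0 90 80 B6.
U+03BB: 2-byte form → CE BB.
Concatenated (23 bytes): E3 81 A5 E3 8B AA E2 94 B5 F2 BB 86 94 F1 BB 8C 85 F0 90 80 B6 CE BB.

E3 81 A5 E3 8B AA E2 94 B5 F2 BB 86 94 F1 BB 8C 85 F0 90 80 B6 CE BB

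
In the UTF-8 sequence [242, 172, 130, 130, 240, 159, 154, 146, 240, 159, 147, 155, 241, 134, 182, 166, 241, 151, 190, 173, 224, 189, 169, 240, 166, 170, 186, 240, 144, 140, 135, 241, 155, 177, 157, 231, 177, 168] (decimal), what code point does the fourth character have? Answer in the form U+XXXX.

Offset 0: leading byte 0xF2 = 11110010 → 4-byte char #1 = F2 AC 82 82.
Offset 4: leading byte 0xF0 = 11110000 → 4-byte char #2 = F0 9F 9A 92.
Offset 8: leading byte 0xF0 = 11110000 → 4-byte char #3 = F0 9F 93 9B.
Offset 12: leading byte 0xF1 = 11110001 → 4-byte char #4 = F1 86 B6 A6.
Leading byte 0xF1 = 11110001 matches 11110xxx → 4-byte sequence.
Byte 1: 0xF1 = 11110001, payload 001 (3 bits).
Byte 2: 0x86 = 10000110 (10xxxxxx ✓), payload 000110.
Byte 3: 0xB6 = 10110110 (10xxxxxx ✓), payload 110110.
Byte 4: 0xA6 = 10100110 (10xxxxxx ✓), payload 100110.
Concatenate: 001000110110110100110 = 0x46DA6 (21 bits → U+46DA6).

U+46DA6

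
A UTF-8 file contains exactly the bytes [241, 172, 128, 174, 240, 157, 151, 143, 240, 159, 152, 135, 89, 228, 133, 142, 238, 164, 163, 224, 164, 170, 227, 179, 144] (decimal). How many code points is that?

8

Byte at offset 0: 0xF1 = 11110001 → 4-byte char (#1). Advance 4.
Byte at offset 4: 0xF0 = 11110000 → 4-byte char (#2). Advance 4.
Byte at offset 8: 0xF0 = 11110000 → 4-byte char (#3). Advance 4.
Byte at offset 12: 0x59 = 01011001 → 1-byte char (#4). Advance 1.
Byte at offset 13: 0xE4 = 11100100 → 3-byte char (#5). Advance 3.
Byte at offset 16: 0xEE = 11101110 → 3-byte char (#6). Advance 3.
Byte at offset 19: 0xE0 = 11100000 → 3-byte char (#7). Advance 3.
Byte at offset 22: 0xE3 = 11100011 → 3-byte char (#8). Advance 3.
Reached end at offset 25 after 8 code points.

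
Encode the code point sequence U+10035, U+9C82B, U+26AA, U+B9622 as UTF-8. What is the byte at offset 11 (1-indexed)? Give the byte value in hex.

1-indexed offset 11 is 0-indexed offset 10.
U+10035 → 4-byte form F0 90 80 B5 at offsets 0–3.
U+9C82B → 4-byte form F2 9C A0 AB at offsets 4–7.
U+26AA → 3-byte form E2 9A AA at offsets 8–10.
Offset 10 falls in char 3's range; it's byte 3 of E2 9A AA = 0xAA.

0xAA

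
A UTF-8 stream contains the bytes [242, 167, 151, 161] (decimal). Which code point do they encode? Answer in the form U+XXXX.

U+A75E1

Leading byte 0xF2 = 11110010 matches 11110xxx → 4-byte sequence.
Byte 1: 0xF2 = 11110010, payload 010 (3 bits).
Byte 2: 0xA7 = 10100111 (10xxxxxx ✓), payload 100111.
Byte 3: 0x97 = 10010111 (10xxxxxx ✓), payload 010111.
Byte 4: 0xA1 = 10100001 (10xxxxxx ✓), payload 100001.
Concatenate: 010100111010111100001 = 0xA75E1 (21 bits → U+A75E1).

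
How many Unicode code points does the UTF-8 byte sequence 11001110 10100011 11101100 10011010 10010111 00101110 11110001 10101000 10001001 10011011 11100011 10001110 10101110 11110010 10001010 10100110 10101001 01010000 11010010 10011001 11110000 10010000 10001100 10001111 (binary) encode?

Byte at offset 0: 0xCE = 11001110 → 2-byte char (#1). Advance 2.
Byte at offset 2: 0xEC = 11101100 → 3-byte char (#2). Advance 3.
Byte at offset 5: 0x2E = 00101110 → 1-byte char (#3). Advance 1.
Byte at offset 6: 0xF1 = 11110001 → 4-byte char (#4). Advance 4.
Byte at offset 10: 0xE3 = 11100011 → 3-byte char (#5). Advance 3.
Byte at offset 13: 0xF2 = 11110010 → 4-byte char (#6). Advance 4.
Byte at offset 17: 0x50 = 01010000 → 1-byte char (#7). Advance 1.
Byte at offset 18: 0xD2 = 11010010 → 2-byte char (#8). Advance 2.
Byte at offset 20: 0xF0 = 11110000 → 4-byte char (#9). Advance 4.
Reached end at offset 24 after 9 code points.

9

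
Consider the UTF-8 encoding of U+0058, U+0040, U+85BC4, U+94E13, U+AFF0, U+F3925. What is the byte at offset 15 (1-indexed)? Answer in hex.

0xB3

1-indexed offset 15 is 0-indexed offset 14.
U+0058 → 1-byte form 58 at offsets 0–0.
U+0040 → 1-byte form 40 at offsets 1–1.
U+85BC4 → 4-byte form F2 85 AF 84 at offsets 2–5.
U+94E13 → 4-byte form F2 94 B8 93 at offsets 6–9.
U+AFF0 → 3-byte form EA BF B0 at offsets 10–12.
U+F3925 → 4-byte form F3 B3 A4 A5 at offsets 13–16.
Offset 14 falls in char 6's range; it's byte 2 of F3 B3 A4 A5 = 0xB3.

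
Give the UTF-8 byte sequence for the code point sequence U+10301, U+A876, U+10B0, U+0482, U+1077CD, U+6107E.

F0 90 8C 81 EA A1 B6 E1 82 B0 D2 82 F4 87 9F 8D F1 A1 81 BE

U+10301: 4-byte form → F0 90 8C 81.
U+A876: 3-byte form → EA A1 B6.
U+10B0: 3-byte form → E1 82 B0.
U+0482: 2-byte form → D2 82.
U+1077CD: 4-byte form → F4 87 9F 8D.
U+6107E: 4-byte form → F1 A1 81 BE.
Concatenated (20 bytes): F0 90 8C 81 EA A1 B6 E1 82 B0 D2 82 F4 87 9F 8D F1 A1 81 BE.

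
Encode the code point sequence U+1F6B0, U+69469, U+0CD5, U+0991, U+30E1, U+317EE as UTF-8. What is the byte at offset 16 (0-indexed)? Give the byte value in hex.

0xA1

U+1F6B0 → 4-byte form F0 9F 9A B0 at offsets 0–3.
U+69469 → 4-byte form F1 A9 91 A9 at offsets 4–7.
U+0CD5 → 3-byte form E0 B3 95 at offsets 8–10.
U+0991 → 3-byte form E0 A6 91 at offsets 11–13.
U+30E1 → 3-byte form E3 83 A1 at offsets 14–16.
Offset 16 falls in char 5's range; it's byte 3 of E3 83 A1 = 0xA1.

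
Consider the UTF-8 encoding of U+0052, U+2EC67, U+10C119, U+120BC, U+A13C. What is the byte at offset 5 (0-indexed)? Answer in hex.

0xF4

U+0052 → 1-byte form 52 at offsets 0–0.
U+2EC67 → 4-byte form F0 AE B1 A7 at offsets 1–4.
U+10C119 → 4-byte form F4 8C 84 99 at offsets 5–8.
Offset 5 falls in char 3's range; it's byte 1 of F4 8C 84 99 = 0xF4.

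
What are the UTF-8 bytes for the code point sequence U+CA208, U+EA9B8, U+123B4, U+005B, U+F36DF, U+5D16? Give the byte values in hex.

F3 8A 88 88 F3 AA A6 B8 F0 92 8E B4 5B F3 B3 9B 9F E5 B4 96

U+CA208: 4-byte form → F3 8A 88 88.
U+EA9B8: 4-byte form → F3 AA A6 B8.
U+123B4: 4-byte form → F0 92 8E B4.
U+005B: 1-byte form → 5B.
U+F36DF: 4-byte form → F3 B3 9B 9F.
U+5D16: 3-byte form → E5 B4 96.
Concatenated (20 bytes): F3 8A 88 88 F3 AA A6 B8 F0 92 8E B4 5B F3 B3 9B 9F E5 B4 96.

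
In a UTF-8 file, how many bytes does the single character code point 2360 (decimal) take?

U+0938 = 0x938. UTF-8 uses 1 byte below 0x80, 2 below 0x800, 3 below 0x10000, 4 up to 0x10FFFF. 0x938 is in U+0800–U+FFFF → 3 bytes.

3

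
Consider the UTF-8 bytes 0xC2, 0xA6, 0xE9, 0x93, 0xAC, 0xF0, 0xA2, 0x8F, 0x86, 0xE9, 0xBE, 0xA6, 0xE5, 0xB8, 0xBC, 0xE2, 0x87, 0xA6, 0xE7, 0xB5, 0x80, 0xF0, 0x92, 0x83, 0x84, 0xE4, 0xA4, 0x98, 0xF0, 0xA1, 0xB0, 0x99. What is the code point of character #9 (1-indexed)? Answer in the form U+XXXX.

U+4918

Offset 0: leading byte 0xC2 = 11000010 → 2-byte char #1 = C2 A6.
Offset 2: leading byte 0xE9 = 11101001 → 3-byte char #2 = E9 93 AC.
Offset 5: leading byte 0xF0 = 11110000 → 4-byte char #3 = F0 A2 8F 86.
Offset 9: leading byte 0xE9 = 11101001 → 3-byte char #4 = E9 BE A6.
Offset 12: leading byte 0xE5 = 11100101 → 3-byte char #5 = E5 B8 BC.
Offset 15: leading byte 0xE2 = 11100010 → 3-byte char #6 = E2 87 A6.
Offset 18: leading byte 0xE7 = 11100111 → 3-byte char #7 = E7 B5 80.
Offset 21: leading byte 0xF0 = 11110000 → 4-byte char #8 = F0 92 83 84.
Offset 25: leading byte 0xE4 = 11100100 → 3-byte char #9 = E4 A4 98.
Leading byte 0xE4 = 11100100 matches 1110xxxx → 3-byte sequence.
Byte 1: 0xE4 = 11100100, payload 0100 (4 bits).
Byte 2: 0xA4 = 10100100 (10xxxxxx ✓), payload 100100.
Byte 3: 0x98 = 10011000 (10xxxxxx ✓), payload 011000.
Concatenate: 0100100100011000 = 0x4918 (16 bits → U+4918).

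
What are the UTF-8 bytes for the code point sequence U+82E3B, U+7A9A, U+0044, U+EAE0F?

F2 82 B8 BB E7 AA 9A 44 F3 AA B8 8F

U+82E3B: 4-byte form → F2 82 B8 BB.
U+7A9A: 3-byte form → E7 AA 9A.
U+0044: 1-byte form → 44.
U+EAE0F: 4-byte form → F3 AA B8 8F.
Concatenated (12 bytes): F2 82 B8 BB E7 AA 9A 44 F3 AA B8 8F.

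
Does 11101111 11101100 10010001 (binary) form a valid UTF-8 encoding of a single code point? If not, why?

invalid (non-continuation byte where continuation expected)

Leading byte 0xEF = 11101111 → 3-byte form.
Byte 2 is 0xEC = 11101100, which is not 10xxxxxx — expected a continuation byte.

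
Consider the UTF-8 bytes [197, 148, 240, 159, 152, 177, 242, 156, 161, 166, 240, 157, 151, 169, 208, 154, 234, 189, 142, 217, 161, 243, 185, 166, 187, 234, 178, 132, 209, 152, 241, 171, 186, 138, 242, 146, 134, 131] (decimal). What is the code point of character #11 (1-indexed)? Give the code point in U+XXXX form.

U+6BE8A

Offset 0: leading byte 0xC5 = 11000101 → 2-byte char #1 = C5 94.
Offset 2: leading byte 0xF0 = 11110000 → 4-byte char #2 = F0 9F 98 B1.
Offset 6: leading byte 0xF2 = 11110010 → 4-byte char #3 = F2 9C A1 A6.
Offset 10: leading byte 0xF0 = 11110000 → 4-byte char #4 = F0 9D 97 A9.
Offset 14: leading byte 0xD0 = 11010000 → 2-byte char #5 = D0 9A.
Offset 16: leading byte 0xEA = 11101010 → 3-byte char #6 = EA BD 8E.
Offset 19: leading byte 0xD9 = 11011001 → 2-byte char #7 = D9 A1.
Offset 21: leading byte 0xF3 = 11110011 → 4-byte char #8 = F3 B9 A6 BB.
Offset 25: leading byte 0xEA = 11101010 → 3-byte char #9 = EA B2 84.
Offset 28: leading byte 0xD1 = 11010001 → 2-byte char #10 = D1 98.
Offset 30: leading byte 0xF1 = 11110001 → 4-byte char #11 = F1 AB BA 8A.
Leading byte 0xF1 = 11110001 matches 11110xxx → 4-byte sequence.
Byte 1: 0xF1 = 11110001, payload 001 (3 bits).
Byte 2: 0xAB = 10101011 (10xxxxxx ✓), payload 101011.
Byte 3: 0xBA = 10111010 (10xxxxxx ✓), payload 111010.
Byte 4: 0x8A = 10001010 (10xxxxxx ✓), payload 001010.
Concatenate: 001101011111010001010 = 0x6BE8A (21 bits → U+6BE8A).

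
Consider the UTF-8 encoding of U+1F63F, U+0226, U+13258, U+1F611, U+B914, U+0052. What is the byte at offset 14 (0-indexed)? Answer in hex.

U+1F63F → 4-byte form F0 9F 98 BF at offsets 0–3.
U+0226 → 2-byte form C8 A6 at offsets 4–5.
U+13258 → 4-byte form F0 93 89 98 at offsets 6–9.
U+1F611 → 4-byte form F0 9F 98 91 at offsets 10–13.
U+B914 → 3-byte form EB A4 94 at offsets 14–16.
Offset 14 falls in char 5's range; it's byte 1 of EB A4 94 = 0xEB.

0xEB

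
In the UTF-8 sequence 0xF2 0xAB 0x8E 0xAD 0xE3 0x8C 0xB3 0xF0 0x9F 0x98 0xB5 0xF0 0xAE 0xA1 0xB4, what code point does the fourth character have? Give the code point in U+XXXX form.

Offset 0: leading byte 0xF2 = 11110010 → 4-byte char #1 = F2 AB 8E AD.
Offset 4: leading byte 0xE3 = 11100011 → 3-byte char #2 = E3 8C B3.
Offset 7: leading byte 0xF0 = 11110000 → 4-byte char #3 = F0 9F 98 B5.
Offset 11: leading byte 0xF0 = 11110000 → 4-byte char #4 = F0 AE A1 B4.
Leading byte 0xF0 = 11110000 matches 11110xxx → 4-byte sequence.
Byte 1: 0xF0 = 11110000, payload 000 (3 bits).
Byte 2: 0xAE = 10101110 (10xxxxxx ✓), payload 101110.
Byte 3: 0xA1 = 10100001 (10xxxxxx ✓), payload 100001.
Byte 4: 0xB4 = 10110100 (10xxxxxx ✓), payload 110100.
Concatenate: 000101110100001110100 = 0x2E874 (21 bits → U+2E874).

U+2E874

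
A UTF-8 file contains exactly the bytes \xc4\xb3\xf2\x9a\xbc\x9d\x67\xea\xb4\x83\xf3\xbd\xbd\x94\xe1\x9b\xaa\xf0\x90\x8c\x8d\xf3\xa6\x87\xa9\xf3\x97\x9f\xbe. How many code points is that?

Byte at offset 0: 0xC4 = 11000100 → 2-byte char (#1). Advance 2.
Byte at offset 2: 0xF2 = 11110010 → 4-byte char (#2). Advance 4.
Byte at offset 6: 0x67 = 01100111 → 1-byte char (#3). Advance 1.
Byte at offset 7: 0xEA = 11101010 → 3-byte char (#4). Advance 3.
Byte at offset 10: 0xF3 = 11110011 → 4-byte char (#5). Advance 4.
Byte at offset 14: 0xE1 = 11100001 → 3-byte char (#6). Advance 3.
Byte at offset 17: 0xF0 = 11110000 → 4-byte char (#7). Advance 4.
Byte at offset 21: 0xF3 = 11110011 → 4-byte char (#8). Advance 4.
Byte at offset 25: 0xF3 = 11110011 → 4-byte char (#9). Advance 4.
Reached end at offset 29 after 9 code points.

9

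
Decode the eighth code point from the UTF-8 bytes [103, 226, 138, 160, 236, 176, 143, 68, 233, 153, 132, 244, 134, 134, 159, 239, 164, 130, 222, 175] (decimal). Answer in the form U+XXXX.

U+07AF

Offset 0: leading byte 0x67 = 01100111 → 1-byte char #1 = 67.
Offset 1: leading byte 0xE2 = 11100010 → 3-byte char #2 = E2 8A A0.
Offset 4: leading byte 0xEC = 11101100 → 3-byte char #3 = EC B0 8F.
Offset 7: leading byte 0x44 = 01000100 → 1-byte char #4 = 44.
Offset 8: leading byte 0xE9 = 11101001 → 3-byte char #5 = E9 99 84.
Offset 11: leading byte 0xF4 = 11110100 → 4-byte char #6 = F4 86 86 9F.
Offset 15: leading byte 0xEF = 11101111 → 3-byte char #7 = EF A4 82.
Offset 18: leading byte 0xDE = 11011110 → 2-byte char #8 = DE AF.
Leading byte 0xDE = 11011110 matches 110xxxxx → 2-byte sequence.
Byte 1: 0xDE = 11011110, payload 11110 (5 bits).
Byte 2: 0xAF = 10101111 (10xxxxxx ✓), payload 101111.
Concatenate: 11110101111 = 0x7AF (11 bits → U+07AF).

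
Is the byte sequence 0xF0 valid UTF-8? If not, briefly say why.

Leading byte 0xF0 = 11110000 → 4-byte form, but only 1 byte is present.

invalid (sequence truncated)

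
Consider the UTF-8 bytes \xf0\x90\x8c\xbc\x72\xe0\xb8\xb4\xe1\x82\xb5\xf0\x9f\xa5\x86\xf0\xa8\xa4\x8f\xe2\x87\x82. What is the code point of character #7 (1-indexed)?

Offset 0: leading byte 0xF0 = 11110000 → 4-byte char #1 = F0 90 8C BC.
Offset 4: leading byte 0x72 = 01110010 → 1-byte char #2 = 72.
Offset 5: leading byte 0xE0 = 11100000 → 3-byte char #3 = E0 B8 B4.
Offset 8: leading byte 0xE1 = 11100001 → 3-byte char #4 = E1 82 B5.
Offset 11: leading byte 0xF0 = 11110000 → 4-byte char #5 = F0 9F A5 86.
Offset 15: leading byte 0xF0 = 11110000 → 4-byte char #6 = F0 A8 A4 8F.
Offset 19: leading byte 0xE2 = 11100010 → 3-byte char #7 = E2 87 82.
Leading byte 0xE2 = 11100010 matches 1110xxxx → 3-byte sequence.
Byte 1: 0xE2 = 11100010, payload 0010 (4 bits).
Byte 2: 0x87 = 10000111 (10xxxxxx ✓), payload 000111.
Byte 3: 0x82 = 10000010 (10xxxxxx ✓), payload 000010.
Concatenate: 0010000111000010 = 0x21C2 (16 bits → U+21C2).

U+21C2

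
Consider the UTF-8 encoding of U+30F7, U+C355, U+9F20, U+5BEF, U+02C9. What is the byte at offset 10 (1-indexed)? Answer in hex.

1-indexed offset 10 is 0-indexed offset 9.
U+30F7 → 3-byte form E3 83 B7 at offsets 0–2.
U+C355 → 3-byte form EC 8D 95 at offsets 3–5.
U+9F20 → 3-byte form E9 BC A0 at offsets 6–8.
U+5BEF → 3-byte form E5 AF AF at offsets 9–11.
Offset 9 falls in char 4's range; it's byte 1 of E5 AF AF = 0xE5.

0xE5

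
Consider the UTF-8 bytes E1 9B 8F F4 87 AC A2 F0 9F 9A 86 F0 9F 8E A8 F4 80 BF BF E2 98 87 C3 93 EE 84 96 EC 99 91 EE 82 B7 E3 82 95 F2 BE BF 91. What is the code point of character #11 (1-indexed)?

Offset 0: leading byte 0xE1 = 11100001 → 3-byte char #1 = E1 9B 8F.
Offset 3: leading byte 0xF4 = 11110100 → 4-byte char #2 = F4 87 AC A2.
Offset 7: leading byte 0xF0 = 11110000 → 4-byte char #3 = F0 9F 9A 86.
Offset 11: leading byte 0xF0 = 11110000 → 4-byte char #4 = F0 9F 8E A8.
Offset 15: leading byte 0xF4 = 11110100 → 4-byte char #5 = F4 80 BF BF.
Offset 19: leading byte 0xE2 = 11100010 → 3-byte char #6 = E2 98 87.
Offset 22: leading byte 0xC3 = 11000011 → 2-byte char #7 = C3 93.
Offset 24: leading byte 0xEE = 11101110 → 3-byte char #8 = EE 84 96.
Offset 27: leading byte 0xEC = 11101100 → 3-byte char #9 = EC 99 91.
Offset 30: leading byte 0xEE = 11101110 → 3-byte char #10 = EE 82 B7.
Offset 33: leading byte 0xE3 = 11100011 → 3-byte char #11 = E3 82 95.
Leading byte 0xE3 = 11100011 matches 1110xxxx → 3-byte sequence.
Byte 1: 0xE3 = 11100011, payload 0011 (4 bits).
Byte 2: 0x82 = 10000010 (10xxxxxx ✓), payload 000010.
Byte 3: 0x95 = 10010101 (10xxxxxx ✓), payload 010101.
Concatenate: 0011000010010101 = 0x3095 (16 bits → U+3095).

U+3095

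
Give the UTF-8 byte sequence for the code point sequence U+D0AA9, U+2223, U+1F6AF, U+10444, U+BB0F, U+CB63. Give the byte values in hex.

U+D0AA9: 4-byte form → F3 90 AA A9.
U+2223: 3-byte form → E2 88 A3.
U+1F6AF: 4-byte form → F0 9F 9A AF.
U+10444: 4-byte form → F0 90 91 84.
U+BB0F: 3-byte form → EB AC 8F.
U+CB63: 3-byte form → EC AD A3.
Concatenated (21 bytes): F3 90 AA A9 E2 88 A3 F0 9F 9A AF F0 90 91 84 EB AC 8F EC AD A3.

F3 90 AA A9 E2 88 A3 F0 9F 9A AF F0 90 91 84 EB AC 8F EC AD A3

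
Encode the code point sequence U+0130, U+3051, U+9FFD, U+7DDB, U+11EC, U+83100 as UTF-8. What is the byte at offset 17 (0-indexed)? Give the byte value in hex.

U+0130 → 2-byte form C4 B0 at offsets 0–1.
U+3051 → 3-byte form E3 81 91 at offsets 2–4.
U+9FFD → 3-byte form E9 BF BD at offsets 5–7.
U+7DDB → 3-byte form E7 B7 9B at offsets 8–10.
U+11EC → 3-byte form E1 87 AC at offsets 11–13.
U+83100 → 4-byte form F2 83 84 80 at offsets 14–17.
Offset 17 falls in char 6's range; it's byte 4 of F2 83 84 80 = 0x80.

0x80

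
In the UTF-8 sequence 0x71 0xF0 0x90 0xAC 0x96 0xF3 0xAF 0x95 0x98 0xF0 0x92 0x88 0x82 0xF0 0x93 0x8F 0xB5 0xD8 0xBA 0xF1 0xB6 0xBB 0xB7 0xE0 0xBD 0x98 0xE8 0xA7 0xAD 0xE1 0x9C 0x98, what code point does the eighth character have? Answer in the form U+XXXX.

U+0F58

Offset 0: leading byte 0x71 = 01110001 → 1-byte char #1 = 71.
Offset 1: leading byte 0xF0 = 11110000 → 4-byte char #2 = F0 90 AC 96.
Offset 5: leading byte 0xF3 = 11110011 → 4-byte char #3 = F3 AF 95 98.
Offset 9: leading byte 0xF0 = 11110000 → 4-byte char #4 = F0 92 88 82.
Offset 13: leading byte 0xF0 = 11110000 → 4-byte char #5 = F0 93 8F B5.
Offset 17: leading byte 0xD8 = 11011000 → 2-byte char #6 = D8 BA.
Offset 19: leading byte 0xF1 = 11110001 → 4-byte char #7 = F1 B6 BB B7.
Offset 23: leading byte 0xE0 = 11100000 → 3-byte char #8 = E0 BD 98.
Leading byte 0xE0 = 11100000 matches 1110xxxx → 3-byte sequence.
Byte 1: 0xE0 = 11100000, payload 0000 (4 bits).
Byte 2: 0xBD = 10111101 (10xxxxxx ✓), payload 111101.
Byte 3: 0x98 = 10011000 (10xxxxxx ✓), payload 011000.
Concatenate: 0000111101011000 = 0xF58 (16 bits → U+0F58).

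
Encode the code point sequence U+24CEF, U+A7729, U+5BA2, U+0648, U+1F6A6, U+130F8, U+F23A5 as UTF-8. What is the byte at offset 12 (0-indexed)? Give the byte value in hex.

U+24CEF → 4-byte form F0 A4 B3 AF at offsets 0–3.
U+A7729 → 4-byte form F2 A7 9C A9 at offsets 4–7.
U+5BA2 → 3-byte form E5 AE A2 at offsets 8–10.
U+0648 → 2-byte form D9 88 at offsets 11–12.
Offset 12 falls in char 4's range; it's byte 2 of D9 88 = 0x88.

0x88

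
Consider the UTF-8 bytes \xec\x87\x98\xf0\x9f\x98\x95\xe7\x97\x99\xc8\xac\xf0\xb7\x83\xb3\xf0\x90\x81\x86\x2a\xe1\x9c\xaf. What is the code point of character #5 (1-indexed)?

U+370F3

Offset 0: leading byte 0xEC = 11101100 → 3-byte char #1 = EC 87 98.
Offset 3: leading byte 0xF0 = 11110000 → 4-byte char #2 = F0 9F 98 95.
Offset 7: leading byte 0xE7 = 11100111 → 3-byte char #3 = E7 97 99.
Offset 10: leading byte 0xC8 = 11001000 → 2-byte char #4 = C8 AC.
Offset 12: leading byte 0xF0 = 11110000 → 4-byte char #5 = F0 B7 83 B3.
Leading byte 0xF0 = 11110000 matches 11110xxx → 4-byte sequence.
Byte 1: 0xF0 = 11110000, payload 000 (3 bits).
Byte 2: 0xB7 = 10110111 (10xxxxxx ✓), payload 110111.
Byte 3: 0x83 = 10000011 (10xxxxxx ✓), payload 000011.
Byte 4: 0xB3 = 10110011 (10xxxxxx ✓), payload 110011.
Concatenate: 000110111000011110011 = 0x370F3 (21 bits → U+370F3).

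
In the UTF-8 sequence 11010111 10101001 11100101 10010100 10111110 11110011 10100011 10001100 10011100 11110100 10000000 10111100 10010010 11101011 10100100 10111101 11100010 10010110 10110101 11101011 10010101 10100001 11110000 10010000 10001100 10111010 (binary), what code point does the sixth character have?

Offset 0: leading byte 0xD7 = 11010111 → 2-byte char #1 = D7 A9.
Offset 2: leading byte 0xE5 = 11100101 → 3-byte char #2 = E5 94 BE.
Offset 5: leading byte 0xF3 = 11110011 → 4-byte char #3 = F3 A3 8C 9C.
Offset 9: leading byte 0xF4 = 11110100 → 4-byte char #4 = F4 80 BC 92.
Offset 13: leading byte 0xEB = 11101011 → 3-byte char #5 = EB A4 BD.
Offset 16: leading byte 0xE2 = 11100010 → 3-byte char #6 = E2 96 B5.
Leading byte 0xE2 = 11100010 matches 1110xxxx → 3-byte sequence.
Byte 1: 0xE2 = 11100010, payload 0010 (4 bits).
Byte 2: 0x96 = 10010110 (10xxxxxx ✓), payload 010110.
Byte 3: 0xB5 = 10110101 (10xxxxxx ✓), payload 110101.
Concatenate: 0010010110110101 = 0x25B5 (16 bits → U+25B5).

U+25B5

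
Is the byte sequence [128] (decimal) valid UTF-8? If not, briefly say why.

invalid (continuation byte with no leading byte)

Byte 0x80 = 10000000 has the form 10xxxxxx — a continuation byte — but there is no preceding leading byte.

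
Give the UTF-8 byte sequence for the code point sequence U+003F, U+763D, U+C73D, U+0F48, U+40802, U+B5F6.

3F E7 98 BD EC 9C BD E0 BD 88 F1 80 A0 82 EB 97 B6

U+003F: 1-byte form → 3F.
U+763D: 3-byte form → E7 98 BD.
U+C73D: 3-byte form → EC 9C BD.
U+0F48: 3-byte form → E0 BD 88.
U+40802: 4-byte form → F1 80 A0 82.
U+B5F6: 3-byte form → EB 97 B6.
Concatenated (17 bytes): 3F E7 98 BD EC 9C BD E0 BD 88 F1 80 A0 82 EB 97 B6.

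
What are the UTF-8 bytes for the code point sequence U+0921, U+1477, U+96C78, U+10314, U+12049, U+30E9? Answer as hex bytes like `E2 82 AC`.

E0 A4 A1 E1 91 B7 F2 96 B1 B8 F0 90 8C 94 F0 92 81 89 E3 83 A9

U+0921: 3-byte form → E0 A4 A1.
U+1477: 3-byte form → E1 91 B7.
U+96C78: 4-byte form → F2 96 B1 B8.
U+10314: 4-byte form → F0 90 8C 94.
U+12049: 4-byte form → F0 92 81 89.
U+30E9: 3-byte form → E3 83 A9.
Concatenated (21 bytes): E0 A4 A1 E1 91 B7 F2 96 B1 B8 F0 90 8C 94 F0 92 81 89 E3 83 A9.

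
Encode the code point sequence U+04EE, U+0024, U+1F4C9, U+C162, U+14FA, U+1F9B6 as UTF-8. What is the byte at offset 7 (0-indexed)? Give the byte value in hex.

U+04EE → 2-byte form D3 AE at offsets 0–1.
U+0024 → 1-byte form 24 at offsets 2–2.
U+1F4C9 → 4-byte form F0 9F 93 89 at offsets 3–6.
U+C162 → 3-byte form EC 85 A2 at offsets 7–9.
Offset 7 falls in char 4's range; it's byte 1 of EC 85 A2 = 0xEC.

0xEC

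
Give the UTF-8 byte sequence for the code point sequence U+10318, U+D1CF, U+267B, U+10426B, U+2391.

F0 90 8C 98 ED 87 8F E2 99 BB F4 84 89 AB E2 8E 91

U+10318: 4-byte form → F0 90 8C 98.
U+D1CF: 3-byte form → ED 87 8F.
U+267B: 3-byte form → E2 99 BB.
U+10426B: 4-byte form → F4 84 89 AB.
U+2391: 3-byte form → E2 8E 91.
Concatenated (17 bytes): F0 90 8C 98 ED 87 8F E2 99 BB F4 84 89 AB E2 8E 91.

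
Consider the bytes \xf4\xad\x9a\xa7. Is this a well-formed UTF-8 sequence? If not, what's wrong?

Leading byte 0xF4 = 11110100 → 4-byte form.
Payload = 0x12D6A7, which exceeds U+10FFFF, the maximum Unicode code point. (Leading bytes F5–FF, or F4 followed by ≥ 0x90, are invalid.)

invalid (encodes a value above U+10FFFF)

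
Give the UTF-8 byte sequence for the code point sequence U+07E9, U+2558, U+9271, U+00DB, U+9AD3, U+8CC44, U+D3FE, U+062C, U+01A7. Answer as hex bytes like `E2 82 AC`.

U+07E9: 2-byte form → DF A9.
U+2558: 3-byte form → E2 95 98.
U+9271: 3-byte form → E9 89 B1.
U+00DB: 2-byte form → C3 9B.
U+9AD3: 3-byte form → E9 AB 93.
U+8CC44: 4-byte form → F2 8C B1 84.
U+D3FE: 3-byte form → ED 8F BE.
U+062C: 2-byte form → D8 AC.
U+01A7: 2-byte form → C6 A7.
Concatenated (24 bytes): DF A9 E2 95 98 E9 89 B1 C3 9B E9 AB 93 F2 8C B1 84 ED 8F BE D8 AC C6 A7.

DF A9 E2 95 98 E9 89 B1 C3 9B E9 AB 93 F2 8C B1 84 ED 8F BE D8 AC C6 A7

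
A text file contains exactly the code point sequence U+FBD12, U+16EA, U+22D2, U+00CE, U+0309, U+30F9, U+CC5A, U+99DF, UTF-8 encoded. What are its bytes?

F3 BB B4 92 E1 9B AA E2 8B 92 C3 8E CC 89 E3 83 B9 EC B1 9A E9 A7 9F

U+FBD12: 4-byte form → F3 BB B4 92.
U+16EA: 3-byte form → E1 9B AA.
U+22D2: 3-byte form → E2 8B 92.
U+00CE: 2-byte form → C3 8E.
U+0309: 2-byte form → CC 89.
U+30F9: 3-byte form → E3 83 B9.
U+CC5A: 3-byte form → EC B1 9A.
U+99DF: 3-byte form → E9 A7 9F.
Concatenated (23 bytes): F3 BB B4 92 E1 9B AA E2 8B 92 C3 8E CC 89 E3 83 B9 EC B1 9A E9 A7 9F.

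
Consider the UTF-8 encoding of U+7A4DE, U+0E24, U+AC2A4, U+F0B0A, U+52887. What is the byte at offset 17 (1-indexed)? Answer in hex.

0x92

1-indexed offset 17 is 0-indexed offset 16.
U+7A4DE → 4-byte form F1 BA 93 9E at offsets 0–3.
U+0E24 → 3-byte form E0 B8 A4 at offsets 4–6.
U+AC2A4 → 4-byte form F2 AC 8A A4 at offsets 7–10.
U+F0B0A → 4-byte form F3 B0 AC 8A at offsets 11–14.
U+52887 → 4-byte form F1 92 A2 87 at offsets 15–18.
Offset 16 falls in char 5's range; it's byte 2 of F1 92 A2 87 = 0x92.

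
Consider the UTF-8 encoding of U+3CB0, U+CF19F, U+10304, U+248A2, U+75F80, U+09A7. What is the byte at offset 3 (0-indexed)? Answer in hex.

U+3CB0 → 3-byte form E3 B2 B0 at offsets 0–2.
U+CF19F → 4-byte form F3 8F 86 9F at offsets 3–6.
Offset 3 falls in char 2's range; it's byte 1 of F3 8F 86 9F = 0xF3.

0xF3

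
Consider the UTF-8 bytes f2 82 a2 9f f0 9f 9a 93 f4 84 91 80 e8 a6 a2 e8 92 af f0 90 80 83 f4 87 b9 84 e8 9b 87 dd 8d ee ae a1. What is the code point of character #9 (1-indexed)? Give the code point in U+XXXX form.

Offset 0: leading byte 0xF2 = 11110010 → 4-byte char #1 = F2 82 A2 9F.
Offset 4: leading byte 0xF0 = 11110000 → 4-byte char #2 = F0 9F 9A 93.
Offset 8: leading byte 0xF4 = 11110100 → 4-byte char #3 = F4 84 91 80.
Offset 12: leading byte 0xE8 = 11101000 → 3-byte char #4 = E8 A6 A2.
Offset 15: leading byte 0xE8 = 11101000 → 3-byte char #5 = E8 92 AF.
Offset 18: leading byte 0xF0 = 11110000 → 4-byte char #6 = F0 90 80 83.
Offset 22: leading byte 0xF4 = 11110100 → 4-byte char #7 = F4 87 B9 84.
Offset 26: leading byte 0xE8 = 11101000 → 3-byte char #8 = E8 9B 87.
Offset 29: leading byte 0xDD = 11011101 → 2-byte char #9 = DD 8D.
Leading byte 0xDD = 11011101 matches 110xxxxx → 2-byte sequence.
Byte 1: 0xDD = 11011101, payload 11101 (5 bits).
Byte 2: 0x8D = 10001101 (10xxxxxx ✓), payload 001101.
Concatenate: 11101001101 = 0x74D (11 bits → U+074D).

U+074D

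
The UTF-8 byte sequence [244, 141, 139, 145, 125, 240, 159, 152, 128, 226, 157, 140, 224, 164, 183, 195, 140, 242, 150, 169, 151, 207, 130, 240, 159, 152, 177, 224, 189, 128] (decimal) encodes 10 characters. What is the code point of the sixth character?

Offset 0: leading byte 0xF4 = 11110100 → 4-byte char #1 = F4 8D 8B 91.
Offset 4: leading byte 0x7D = 01111101 → 1-byte char #2 = 7D.
Offset 5: leading byte 0xF0 = 11110000 → 4-byte char #3 = F0 9F 98 80.
Offset 9: leading byte 0xE2 = 11100010 → 3-byte char #4 = E2 9D 8C.
Offset 12: leading byte 0xE0 = 11100000 → 3-byte char #5 = E0 A4 B7.
Offset 15: leading byte 0xC3 = 11000011 → 2-byte char #6 = C3 8C.
Leading byte 0xC3 = 11000011 matches 110xxxxx → 2-byte sequence.
Byte 1: 0xC3 = 11000011, payload 00011 (5 bits).
Byte 2: 0x8C = 10001100 (10xxxxxx ✓), payload 001100.
Concatenate: 00011001100 = 0xCC (11 bits → U+00CC).

U+00CC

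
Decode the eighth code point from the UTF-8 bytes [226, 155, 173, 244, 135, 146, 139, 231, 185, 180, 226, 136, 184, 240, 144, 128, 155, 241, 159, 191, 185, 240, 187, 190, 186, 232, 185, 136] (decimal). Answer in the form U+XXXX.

U+8E48

Offset 0: leading byte 0xE2 = 11100010 → 3-byte char #1 = E2 9B AD.
Offset 3: leading byte 0xF4 = 11110100 → 4-byte char #2 = F4 87 92 8B.
Offset 7: leading byte 0xE7 = 11100111 → 3-byte char #3 = E7 B9 B4.
Offset 10: leading byte 0xE2 = 11100010 → 3-byte char #4 = E2 88 B8.
Offset 13: leading byte 0xF0 = 11110000 → 4-byte char #5 = F0 90 80 9B.
Offset 17: leading byte 0xF1 = 11110001 → 4-byte char #6 = F1 9F BF B9.
Offset 21: leading byte 0xF0 = 11110000 → 4-byte char #7 = F0 BB BE BA.
Offset 25: leading byte 0xE8 = 11101000 → 3-byte char #8 = E8 B9 88.
Leading byte 0xE8 = 11101000 matches 1110xxxx → 3-byte sequence.
Byte 1: 0xE8 = 11101000, payload 1000 (4 bits).
Byte 2: 0xB9 = 10111001 (10xxxxxx ✓), payload 111001.
Byte 3: 0x88 = 10001000 (10xxxxxx ✓), payload 001000.
Concatenate: 1000111001001000 = 0x8E48 (16 bits → U+8E48).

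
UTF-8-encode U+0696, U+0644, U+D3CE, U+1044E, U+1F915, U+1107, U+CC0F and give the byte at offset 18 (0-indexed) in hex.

0xEC

U+0696 → 2-byte form DA 96 at offsets 0–1.
U+0644 → 2-byte form D9 84 at offsets 2–3.
U+D3CE → 3-byte form ED 8F 8E at offsets 4–6.
U+1044E → 4-byte form F0 90 91 8E at offsets 7–10.
U+1F915 → 4-byte form F0 9F A4 95 at offsets 11–14.
U+1107 → 3-byte form E1 84 87 at offsets 15–17.
U+CC0F → 3-byte form EC B0 8F at offsets 18–20.
Offset 18 falls in char 7's range; it's byte 1 of EC B0 8F = 0xEC.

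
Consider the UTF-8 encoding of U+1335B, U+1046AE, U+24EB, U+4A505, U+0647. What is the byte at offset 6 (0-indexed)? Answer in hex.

U+1335B → 4-byte form F0 93 8D 9B at offsets 0–3.
U+1046AE → 4-byte form F4 84 9A AE at offsets 4–7.
Offset 6 falls in char 2's range; it's byte 3 of F4 84 9A AE = 0x9A.

0x9A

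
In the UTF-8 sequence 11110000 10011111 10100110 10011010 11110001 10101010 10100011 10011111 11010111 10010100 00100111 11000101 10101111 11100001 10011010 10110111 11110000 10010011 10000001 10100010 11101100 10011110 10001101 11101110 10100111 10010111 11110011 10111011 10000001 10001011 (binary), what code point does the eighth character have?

Offset 0: leading byte 0xF0 = 11110000 → 4-byte char #1 = F0 9F A6 9A.
Offset 4: leading byte 0xF1 = 11110001 → 4-byte char #2 = F1 AA A3 9F.
Offset 8: leading byte 0xD7 = 11010111 → 2-byte char #3 = D7 94.
Offset 10: leading byte 0x27 = 00100111 → 1-byte char #4 = 27.
Offset 11: leading byte 0xC5 = 11000101 → 2-byte char #5 = C5 AF.
Offset 13: leading byte 0xE1 = 11100001 → 3-byte char #6 = E1 9A B7.
Offset 16: leading byte 0xF0 = 11110000 → 4-byte char #7 = F0 93 81 A2.
Offset 20: leading byte 0xEC = 11101100 → 3-byte char #8 = EC 9E 8D.
Leading byte 0xEC = 11101100 matches 1110xxxx → 3-byte sequence.
Byte 1: 0xEC = 11101100, payload 1100 (4 bits).
Byte 2: 0x9E = 10011110 (10xxxxxx ✓), payload 011110.
Byte 3: 0x8D = 10001101 (10xxxxxx ✓), payload 001101.
Concatenate: 1100011110001101 = 0xC78D (16 bits → U+C78D).

U+C78D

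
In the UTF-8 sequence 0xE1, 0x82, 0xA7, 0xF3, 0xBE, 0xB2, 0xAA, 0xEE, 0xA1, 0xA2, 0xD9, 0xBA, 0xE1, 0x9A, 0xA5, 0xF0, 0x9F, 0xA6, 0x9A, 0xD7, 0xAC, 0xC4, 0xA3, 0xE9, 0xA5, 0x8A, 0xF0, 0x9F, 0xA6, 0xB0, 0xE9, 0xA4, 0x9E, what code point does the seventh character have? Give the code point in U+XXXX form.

Offset 0: leading byte 0xE1 = 11100001 → 3-byte char #1 = E1 82 A7.
Offset 3: leading byte 0xF3 = 11110011 → 4-byte char #2 = F3 BE B2 AA.
Offset 7: leading byte 0xEE = 11101110 → 3-byte char #3 = EE A1 A2.
Offset 10: leading byte 0xD9 = 11011001 → 2-byte char #4 = D9 BA.
Offset 12: leading byte 0xE1 = 11100001 → 3-byte char #5 = E1 9A A5.
Offset 15: leading byte 0xF0 = 11110000 → 4-byte char #6 = F0 9F A6 9A.
Offset 19: leading byte 0xD7 = 11010111 → 2-byte char #7 = D7 AC.
Leading byte 0xD7 = 11010111 matches 110xxxxx → 2-byte sequence.
Byte 1: 0xD7 = 11010111, payload 10111 (5 bits).
Byte 2: 0xAC = 10101100 (10xxxxxx ✓), payload 101100.
Concatenate: 10111101100 = 0x5EC (11 bits → U+05EC).

U+05EC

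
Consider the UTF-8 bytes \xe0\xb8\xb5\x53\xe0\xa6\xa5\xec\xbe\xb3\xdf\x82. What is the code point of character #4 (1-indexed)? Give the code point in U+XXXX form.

Offset 0: leading byte 0xE0 = 11100000 → 3-byte char #1 = E0 B8 B5.
Offset 3: leading byte 0x53 = 01010011 → 1-byte char #2 = 53.
Offset 4: leading byte 0xE0 = 11100000 → 3-byte char #3 = E0 A6 A5.
Offset 7: leading byte 0xEC = 11101100 → 3-byte char #4 = EC BE B3.
Leading byte 0xEC = 11101100 matches 1110xxxx → 3-byte sequence.
Byte 1: 0xEC = 11101100, payload 1100 (4 bits).
Byte 2: 0xBE = 10111110 (10xxxxxx ✓), payload 111110.
Byte 3: 0xB3 = 10110011 (10xxxxxx ✓), payload 110011.
Concatenate: 1100111110110011 = 0xCFB3 (16 bits → U+CFB3).

U+CFB3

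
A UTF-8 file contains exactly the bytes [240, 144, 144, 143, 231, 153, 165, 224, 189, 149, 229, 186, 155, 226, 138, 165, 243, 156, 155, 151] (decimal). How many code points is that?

Byte at offset 0: 0xF0 = 11110000 → 4-byte char (#1). Advance 4.
Byte at offset 4: 0xE7 = 11100111 → 3-byte char (#2). Advance 3.
Byte at offset 7: 0xE0 = 11100000 → 3-byte char (#3). Advance 3.
Byte at offset 10: 0xE5 = 11100101 → 3-byte char (#4). Advance 3.
Byte at offset 13: 0xE2 = 11100010 → 3-byte char (#5). Advance 3.
Byte at offset 16: 0xF3 = 11110011 → 4-byte char (#6). Advance 4.
Reached end at offset 20 after 6 code points.

6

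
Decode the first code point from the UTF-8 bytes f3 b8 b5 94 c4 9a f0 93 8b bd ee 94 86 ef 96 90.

U+F8D54

Offset 0: leading byte 0xF3 = 11110011 → 4-byte char #1 = F3 B8 B5 94.
Leading byte 0xF3 = 11110011 matches 11110xxx → 4-byte sequence.
Byte 1: 0xF3 = 11110011, payload 011 (3 bits).
Byte 2: 0xB8 = 10111000 (10xxxxxx ✓), payload 111000.
Byte 3: 0xB5 = 10110101 (10xxxxxx ✓), payload 110101.
Byte 4: 0x94 = 10010100 (10xxxxxx ✓), payload 010100.
Concatenate: 011111000110101010100 = 0xF8D54 (21 bits → U+F8D54).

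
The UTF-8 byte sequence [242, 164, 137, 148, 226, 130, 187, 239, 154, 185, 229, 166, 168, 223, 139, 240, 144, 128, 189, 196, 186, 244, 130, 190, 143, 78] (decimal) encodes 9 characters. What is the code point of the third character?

U+F6B9

Offset 0: leading byte 0xF2 = 11110010 → 4-byte char #1 = F2 A4 89 94.
Offset 4: leading byte 0xE2 = 11100010 → 3-byte char #2 = E2 82 BB.
Offset 7: leading byte 0xEF = 11101111 → 3-byte char #3 = EF 9A B9.
Leading byte 0xEF = 11101111 matches 1110xxxx → 3-byte sequence.
Byte 1: 0xEF = 11101111, payload 1111 (4 bits).
Byte 2: 0x9A = 10011010 (10xxxxxx ✓), payload 011010.
Byte 3: 0xB9 = 10111001 (10xxxxxx ✓), payload 111001.
Concatenate: 1111011010111001 = 0xF6B9 (16 bits → U+F6B9).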